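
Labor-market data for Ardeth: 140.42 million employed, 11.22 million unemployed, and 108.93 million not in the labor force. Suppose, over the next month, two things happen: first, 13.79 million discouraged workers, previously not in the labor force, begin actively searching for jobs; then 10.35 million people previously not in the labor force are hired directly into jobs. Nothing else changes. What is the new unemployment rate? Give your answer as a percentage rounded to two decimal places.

New unemployment rate ≈ 14.23%.

Initially, labor force = 140.42 + 11.22 = 151.64 million, so u = 11.22/151.64 = 7.40%.
After the first change, unemployed and labor force both rise by 13.79 → E = 140.42, U = 25.01, labor force = 165.43 million.
After the second change, employed and labor force both rise by 10.35; unemployed unchanged → E = 150.77, U = 25.01, labor force = 175.78 million.
New unemployment rate = 25.01 / 175.78 = 14.23%.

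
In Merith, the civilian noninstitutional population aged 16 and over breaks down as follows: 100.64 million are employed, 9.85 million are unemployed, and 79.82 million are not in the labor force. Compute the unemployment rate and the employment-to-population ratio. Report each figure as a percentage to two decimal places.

Labor force = employed + unemployed = 100.64 + 9.85 = 110.49 million.
Working-age population = 110.49 + 79.82 = 190.31 million.
Unemployment rate = 9.85 / 110.49 = 8.91%.
Employment-population ratio = 100.64 / 190.31 = 52.88%.

Unemployment rate ≈ 8.91%; employment-population ratio ≈ 52.88%.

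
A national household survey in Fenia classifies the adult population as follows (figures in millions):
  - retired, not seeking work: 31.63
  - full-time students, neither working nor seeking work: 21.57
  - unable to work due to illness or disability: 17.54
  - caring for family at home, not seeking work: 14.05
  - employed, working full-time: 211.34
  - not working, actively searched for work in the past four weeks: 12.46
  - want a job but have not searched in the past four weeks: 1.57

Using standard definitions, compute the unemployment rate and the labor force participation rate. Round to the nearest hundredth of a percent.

Employed = 211.34 million.
Unemployed = 12.46 million.
Labor force = 211.34 + 12.46 = 223.80 million.
Not in labor force = 31.63 + 21.57 + 17.54 + 14.05 + 1.57 = 86.36 million (those not working and not actively searching are outside the labor force — including those who want a job but have given up searching).
Civilian working-age population = 223.80 + 86.36 = 310.16 million.
Unemployment rate = 12.46 / 223.80 = 5.57%.
Labor force participation rate = 223.80 / 310.16 = 72.16%.

Unemployment rate ≈ 5.57%; labor force participation rate ≈ 72.16%.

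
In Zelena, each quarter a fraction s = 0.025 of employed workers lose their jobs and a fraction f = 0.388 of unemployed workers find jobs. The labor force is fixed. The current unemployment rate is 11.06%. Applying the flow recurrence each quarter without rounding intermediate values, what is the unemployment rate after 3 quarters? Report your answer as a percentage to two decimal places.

With a fixed labor force, u_{t+1} = u_t + s·(1−u_t) − f·u_t = u_t·(1−s−f) + s.
Here 1−s−f = 0.587 and s = 0.025.
u_1 = 0.110600 × 0.587 + 0.025 = 0.089922.
u_2 = 0.089922 × 0.587 + 0.025 = 0.077784.
u_3 = 0.077784 × 0.587 + 0.025 = 0.070659.

Unemployment rate after three quarters ≈ 7.07%.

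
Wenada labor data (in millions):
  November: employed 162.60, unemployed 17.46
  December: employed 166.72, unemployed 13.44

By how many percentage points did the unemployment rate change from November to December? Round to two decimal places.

November: labor force = 162.60 + 17.46 = 180.06; u = 17.46/180.06 = 9.70%.
December: labor force = 166.72 + 13.44 = 180.16; u = 13.44/180.16 = 7.46%.
Change = 7.46% − 9.70% = −2.24 pp.

The unemployment rate changed by −2.24 percentage points.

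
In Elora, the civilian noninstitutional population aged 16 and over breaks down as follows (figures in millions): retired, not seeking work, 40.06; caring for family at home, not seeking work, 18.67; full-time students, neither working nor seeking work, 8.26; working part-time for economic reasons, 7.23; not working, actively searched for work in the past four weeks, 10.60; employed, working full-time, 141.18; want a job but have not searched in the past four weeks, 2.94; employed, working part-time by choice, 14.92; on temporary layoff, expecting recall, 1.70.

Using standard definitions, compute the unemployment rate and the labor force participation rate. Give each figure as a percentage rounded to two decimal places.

Employed = 7.23 + 141.18 + 14.92 = 163.33 million (anyone who worked, including part-time for economic reasons, counts as employed).
Unemployed = 10.60 + 1.70 = 12.30 million (jobless and actively searching, or on temporary layoff).
Labor force = 163.33 + 12.30 = 175.63 million.
Not in labor force = 40.06 + 18.67 + 8.26 + 2.94 = 69.93 million (those not working and not actively searching are outside the labor force — including those who want a job but have given up searching).
Civilian working-age population = 175.63 + 69.93 = 245.56 million.
Unemployment rate = 12.30 / 175.63 = 7.00%.
Labor force participation rate = 175.63 / 245.56 = 71.52%.

Unemployment rate ≈ 7.00%; labor force participation rate ≈ 71.52%.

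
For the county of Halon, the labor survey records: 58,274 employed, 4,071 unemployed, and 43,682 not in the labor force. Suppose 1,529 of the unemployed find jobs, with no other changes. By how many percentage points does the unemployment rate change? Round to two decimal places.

Initially, labor force = 58,274 + 4,071 = 62,345, so u = 4,071/62,345 = 6.53%.
After the change, unemployed falls and employed rises by 1,529; labor force unchanged → E = 59,803, U = 2,542, labor force = 62,345.
New unemployment rate = 2,542 / 62,345 = 4.08%.
Change = 4.08% − 6.53% = −2.45 percentage points.

The unemployment rate changes by −2.45 percentage points.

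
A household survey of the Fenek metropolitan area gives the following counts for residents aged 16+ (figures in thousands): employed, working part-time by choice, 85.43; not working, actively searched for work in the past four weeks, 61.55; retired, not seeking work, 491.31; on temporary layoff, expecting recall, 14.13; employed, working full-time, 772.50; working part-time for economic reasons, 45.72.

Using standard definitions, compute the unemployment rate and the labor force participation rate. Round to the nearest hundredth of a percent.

Employed = 85.43 + 772.50 + 45.72 = 903.65 thousand (anyone who worked, including part-time for economic reasons, counts as employed).
Unemployed = 61.55 + 14.13 = 75.68 thousand (jobless and actively searching, or on temporary layoff).
Labor force = 903.65 + 75.68 = 979.33 thousand.
Not in labor force = 491.31 thousand (those not working and not actively searching are outside the labor force).
Civilian working-age population = 979.33 + 491.31 = 1,470.64 thousand.
Unemployment rate = 75.68 / 979.33 = 7.73%.
Labor force participation rate = 979.33 / 1,470.64 = 66.59%.

Unemployment rate ≈ 7.73%; labor force participation rate ≈ 66.59%.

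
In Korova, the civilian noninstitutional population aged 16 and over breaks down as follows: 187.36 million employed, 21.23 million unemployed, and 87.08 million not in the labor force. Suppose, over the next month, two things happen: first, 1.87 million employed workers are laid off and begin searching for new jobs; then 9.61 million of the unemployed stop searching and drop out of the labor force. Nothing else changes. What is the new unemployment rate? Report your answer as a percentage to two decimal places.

Initially, labor force = 187.36 + 21.23 = 208.59 million, so u = 21.23/208.59 = 10.18%.
After the first change, employed falls and unemployed rises by 1.87; labor force unchanged → E = 185.49, U = 23.10, labor force = 208.59 million.
After the second change, unemployed and labor force both fall by 9.61 → E = 185.49, U = 13.49, labor force = 198.98 million.
New unemployment rate = 13.49 / 198.98 = 6.78%.

New unemployment rate ≈ 6.78%.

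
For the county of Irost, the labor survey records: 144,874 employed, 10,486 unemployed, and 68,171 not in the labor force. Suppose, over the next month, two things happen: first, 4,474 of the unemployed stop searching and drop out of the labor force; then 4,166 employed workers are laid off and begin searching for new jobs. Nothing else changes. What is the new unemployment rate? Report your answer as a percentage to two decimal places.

New unemployment rate ≈ 6.75%.

Initially, labor force = 144,874 + 10,486 = 155,360, so u = 10,486/155,360 = 6.75%.
After the first change, unemployed and labor force both fall by 4,474 → E = 144,874, U = 6,012, labor force = 150,886.
After the second change, employed falls and unemployed rises by 4,166; labor force unchanged → E = 140,708, U = 10,178, labor force = 150,886.
New unemployment rate = 10,178 / 150,886 = 6.75%.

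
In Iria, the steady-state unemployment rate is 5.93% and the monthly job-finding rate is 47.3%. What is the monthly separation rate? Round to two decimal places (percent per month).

Separation rate ≈ 2.98% per month.

From u* = s/(s+f): s = u·f/(1−u).
s = 0.0593 × 47.3 / (1 − 0.0593) = 2.8049 / 0.9407 ≈ 2.98% per month.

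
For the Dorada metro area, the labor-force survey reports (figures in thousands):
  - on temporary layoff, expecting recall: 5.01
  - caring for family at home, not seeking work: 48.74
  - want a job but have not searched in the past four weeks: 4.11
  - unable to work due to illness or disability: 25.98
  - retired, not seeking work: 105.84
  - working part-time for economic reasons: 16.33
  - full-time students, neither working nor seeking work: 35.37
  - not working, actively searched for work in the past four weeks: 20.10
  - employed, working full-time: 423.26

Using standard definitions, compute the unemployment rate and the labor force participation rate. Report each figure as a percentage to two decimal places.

Employed = 16.33 + 423.26 = 439.59 thousand (anyone who worked, including part-time for economic reasons, counts as employed).
Unemployed = 5.01 + 20.10 = 25.11 thousand (jobless and actively searching, or on temporary layoff).
Labor force = 439.59 + 25.11 = 464.70 thousand.
Not in labor force = 48.74 + 4.11 + 25.98 + 105.84 + 35.37 = 220.04 thousand (those not working and not actively searching are outside the labor force — including those who want a job but have given up searching).
Civilian working-age population = 464.70 + 220.04 = 684.74 thousand.
Unemployment rate = 25.11 / 464.70 = 5.40%.
Labor force participation rate = 464.70 / 684.74 = 67.87%.

Unemployment rate ≈ 5.40%; labor force participation rate ≈ 67.87%.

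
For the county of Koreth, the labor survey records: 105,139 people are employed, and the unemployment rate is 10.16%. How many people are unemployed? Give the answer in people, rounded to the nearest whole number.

Let U be the number unemployed. The labor force is E + U, and U/(E+U) = 0.1016.
So U = 0.1016 × 105,139 / (1 − 0.1016) = 10682.12 / 0.8984 ≈ 11,890.

About 11,890 are unemployed.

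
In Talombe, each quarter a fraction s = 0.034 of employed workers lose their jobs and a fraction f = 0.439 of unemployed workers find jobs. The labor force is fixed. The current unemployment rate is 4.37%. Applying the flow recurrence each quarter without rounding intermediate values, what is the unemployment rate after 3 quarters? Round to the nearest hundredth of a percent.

Unemployment rate after three quarters ≈ 6.78%.

With a fixed labor force, u_{t+1} = u_t + s·(1−u_t) − f·u_t = u_t·(1−s−f) + s.
Here 1−s−f = 0.527 and s = 0.034.
u_1 = 0.043700 × 0.527 + 0.034 = 0.057030.
u_2 = 0.057030 × 0.527 + 0.034 = 0.064055.
u_3 = 0.064055 × 0.527 + 0.034 = 0.067757.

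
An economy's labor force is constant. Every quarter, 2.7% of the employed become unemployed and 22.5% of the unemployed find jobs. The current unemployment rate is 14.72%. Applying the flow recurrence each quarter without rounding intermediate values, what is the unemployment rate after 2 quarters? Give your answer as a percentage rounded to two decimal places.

With a fixed labor force, u_{t+1} = u_t + s·(1−u_t) − f·u_t = u_t·(1−s−f) + s.
Here 1−s−f = 0.748 and s = 0.027.
u_1 = 0.147200 × 0.748 + 0.027 = 0.137106.
u_2 = 0.137106 × 0.748 + 0.027 = 0.129555.

Unemployment rate after two quarters ≈ 12.96%.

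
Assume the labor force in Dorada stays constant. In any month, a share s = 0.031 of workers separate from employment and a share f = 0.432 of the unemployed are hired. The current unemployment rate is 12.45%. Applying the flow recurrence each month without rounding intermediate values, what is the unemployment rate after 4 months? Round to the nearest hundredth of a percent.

Unemployment rate after four months ≈ 7.17%.

With a fixed labor force, u_{t+1} = u_t + s·(1−u_t) − f·u_t = u_t·(1−s−f) + s.
Here 1−s−f = 0.537 and s = 0.031.
u_1 = 0.124500 × 0.537 + 0.031 = 0.097856.
u_2 = 0.097856 × 0.537 + 0.031 = 0.083549.
u_3 = 0.083549 × 0.537 + 0.031 = 0.075866.
u_4 = 0.075866 × 0.537 + 0.031 = 0.071740.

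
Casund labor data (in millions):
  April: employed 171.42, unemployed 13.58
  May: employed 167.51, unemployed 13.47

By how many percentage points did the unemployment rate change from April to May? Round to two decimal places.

April: labor force = 171.42 + 13.58 = 185.00; u = 13.58/185.00 = 7.34%.
May: labor force = 167.51 + 13.47 = 180.98; u = 13.47/180.98 = 7.44%.
Change = 7.44% − 7.34% = +0.10 pp.

The unemployment rate changed by +0.10 percentage points.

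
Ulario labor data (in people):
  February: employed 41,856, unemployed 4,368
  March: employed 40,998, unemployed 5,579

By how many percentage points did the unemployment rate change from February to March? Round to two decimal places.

The unemployment rate changed by +2.53 percentage points.

February: labor force = 41,856 + 4,368 = 46,224; u = 4,368/46,224 = 9.45%.
March: labor force = 40,998 + 5,579 = 46,577; u = 5,579/46,577 = 11.98%.
Change = 11.98% − 9.45% = +2.53 pp.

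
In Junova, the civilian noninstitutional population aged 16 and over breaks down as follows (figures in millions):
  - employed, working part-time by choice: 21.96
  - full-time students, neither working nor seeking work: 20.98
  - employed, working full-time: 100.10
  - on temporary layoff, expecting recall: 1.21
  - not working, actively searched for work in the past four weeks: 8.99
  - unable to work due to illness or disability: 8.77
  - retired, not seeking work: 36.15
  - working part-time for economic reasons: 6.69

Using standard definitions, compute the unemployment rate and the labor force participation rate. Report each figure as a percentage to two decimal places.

Employed = 21.96 + 100.10 + 6.69 = 128.75 million (anyone who worked, including part-time for economic reasons, counts as employed).
Unemployed = 1.21 + 8.99 = 10.20 million (jobless and actively searching, or on temporary layoff).
Labor force = 128.75 + 10.20 = 138.95 million.
Not in labor force = 20.98 + 8.77 + 36.15 = 65.90 million (those not working and not actively searching are outside the labor force).
Civilian working-age population = 138.95 + 65.90 = 204.85 million.
Unemployment rate = 10.20 / 138.95 = 7.34%.
Labor force participation rate = 138.95 / 204.85 = 67.83%.

Unemployment rate ≈ 7.34%; labor force participation rate ≈ 67.83%.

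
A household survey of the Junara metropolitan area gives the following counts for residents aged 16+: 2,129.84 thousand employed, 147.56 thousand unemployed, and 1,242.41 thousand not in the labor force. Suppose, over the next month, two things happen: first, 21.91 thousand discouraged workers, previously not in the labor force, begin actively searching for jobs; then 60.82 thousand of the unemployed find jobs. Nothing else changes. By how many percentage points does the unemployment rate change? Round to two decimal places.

The unemployment rate changes by −1.75 percentage points.

Initially, labor force = 2,129.84 + 147.56 = 2,277.40 thousand, so u = 147.56/2,277.40 = 6.48%.
After the first change, unemployed and labor force both rise by 21.91 → E = 2,129.84, U = 169.47, labor force = 2,299.31 thousand.
After the second change, unemployed falls and employed rises by 60.82; labor force unchanged → E = 2,190.66, U = 108.65, labor force = 2,299.31 thousand.
New unemployment rate = 108.65 / 2,299.31 = 4.73%.
Change = 4.73% − 6.48% = −1.75 percentage points.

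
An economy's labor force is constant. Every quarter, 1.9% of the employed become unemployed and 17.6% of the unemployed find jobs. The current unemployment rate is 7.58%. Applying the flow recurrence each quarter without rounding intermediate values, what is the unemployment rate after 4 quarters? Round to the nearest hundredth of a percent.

Unemployment rate after four quarters ≈ 8.84%.

With a fixed labor force, u_{t+1} = u_t + s·(1−u_t) − f·u_t = u_t·(1−s−f) + s.
Here 1−s−f = 0.805 and s = 0.019.
u_1 = 0.075800 × 0.805 + 0.019 = 0.080019.
u_2 = 0.080019 × 0.805 + 0.019 = 0.083415.
u_3 = 0.083415 × 0.805 + 0.019 = 0.086149.
u_4 = 0.086149 × 0.805 + 0.019 = 0.088350.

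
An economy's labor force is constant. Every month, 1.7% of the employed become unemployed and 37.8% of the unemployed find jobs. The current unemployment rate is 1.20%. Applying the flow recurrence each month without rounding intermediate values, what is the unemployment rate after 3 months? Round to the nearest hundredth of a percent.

Unemployment rate after three months ≈ 3.62%.

With a fixed labor force, u_{t+1} = u_t + s·(1−u_t) − f·u_t = u_t·(1−s−f) + s.
Here 1−s−f = 0.605 and s = 0.017.
u_1 = 0.012000 × 0.605 + 0.017 = 0.024260.
u_2 = 0.024260 × 0.605 + 0.017 = 0.031677.
u_3 = 0.031677 × 0.605 + 0.017 = 0.036165.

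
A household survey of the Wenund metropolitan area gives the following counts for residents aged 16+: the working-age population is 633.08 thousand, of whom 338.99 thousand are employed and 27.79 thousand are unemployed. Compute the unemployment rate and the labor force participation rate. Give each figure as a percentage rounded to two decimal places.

Labor force = employed + unemployed = 338.99 + 27.79 = 366.78 thousand.
Unemployment rate = 27.79 / 366.78 = 7.58%.
Labor force participation rate = 366.78 / 633.08 = 57.94%.

Unemployment rate ≈ 7.58%; labor force participation rate ≈ 57.94%.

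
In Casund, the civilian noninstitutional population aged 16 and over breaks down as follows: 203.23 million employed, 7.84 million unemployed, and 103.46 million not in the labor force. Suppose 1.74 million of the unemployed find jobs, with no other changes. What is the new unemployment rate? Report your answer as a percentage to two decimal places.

New unemployment rate ≈ 2.89%.

Initially, labor force = 203.23 + 7.84 = 211.07 million, so u = 7.84/211.07 = 3.71%.
After the change, unemployed falls and employed rises by 1.74; labor force unchanged → E = 204.97, U = 6.10, labor force = 211.07 million.
New unemployment rate = 6.10 / 211.07 = 2.89%.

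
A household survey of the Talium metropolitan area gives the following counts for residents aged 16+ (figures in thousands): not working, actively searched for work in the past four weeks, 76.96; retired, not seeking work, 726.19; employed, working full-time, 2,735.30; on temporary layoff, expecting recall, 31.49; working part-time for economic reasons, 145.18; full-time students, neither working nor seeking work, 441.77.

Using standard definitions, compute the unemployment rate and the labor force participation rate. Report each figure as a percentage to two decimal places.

Unemployment rate ≈ 3.63%; labor force participation rate ≈ 71.90%.

Employed = 2,735.30 + 145.18 = 2,880.48 thousand (anyone who worked, including part-time for economic reasons, counts as employed).
Unemployed = 76.96 + 31.49 = 108.45 thousand (jobless and actively searching, or on temporary layoff).
Labor force = 2,880.48 + 108.45 = 2,988.93 thousand.
Not in labor force = 726.19 + 441.77 = 1,167.96 thousand (those not working and not actively searching are outside the labor force).
Civilian working-age population = 2,988.93 + 1,167.96 = 4,156.89 thousand.
Unemployment rate = 108.45 / 2,988.93 = 3.63%.
Labor force participation rate = 2,988.93 / 4,156.89 = 71.90%.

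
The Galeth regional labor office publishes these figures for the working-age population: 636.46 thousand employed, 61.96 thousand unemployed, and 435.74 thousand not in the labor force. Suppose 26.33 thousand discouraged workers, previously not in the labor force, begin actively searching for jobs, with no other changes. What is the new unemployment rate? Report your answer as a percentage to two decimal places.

Initially, labor force = 636.46 + 61.96 = 698.42 thousand, so u = 61.96/698.42 = 8.87%.
After the change, unemployed and labor force both rise by 26.33 → E = 636.46, U = 88.29, labor force = 724.75 thousand.
New unemployment rate = 88.29 / 724.75 = 12.18%.

New unemployment rate ≈ 12.18%.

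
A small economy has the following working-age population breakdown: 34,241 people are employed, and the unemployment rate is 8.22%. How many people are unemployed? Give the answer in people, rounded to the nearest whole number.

Let U be the number unemployed. The labor force is E + U, and U/(E+U) = 0.0822.
So U = 0.0822 × 34,241 / (1 − 0.0822) = 2814.61 / 0.9178 ≈ 3,067.

About 3,067 are unemployed.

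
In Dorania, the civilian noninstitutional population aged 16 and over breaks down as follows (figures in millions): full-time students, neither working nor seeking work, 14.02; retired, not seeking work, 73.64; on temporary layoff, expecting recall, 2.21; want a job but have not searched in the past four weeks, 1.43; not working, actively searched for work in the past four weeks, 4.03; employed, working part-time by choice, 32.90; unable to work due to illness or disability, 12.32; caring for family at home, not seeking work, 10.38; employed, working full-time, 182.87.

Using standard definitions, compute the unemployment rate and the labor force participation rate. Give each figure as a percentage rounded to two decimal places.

Employed = 32.90 + 182.87 = 215.77 million.
Unemployed = 2.21 + 4.03 = 6.24 million (jobless and actively searching, or on temporary layoff).
Labor force = 215.77 + 6.24 = 222.01 million.
Not in labor force = 14.02 + 73.64 + 1.43 + 12.32 + 10.38 = 111.79 million (those not working and not actively searching are outside the labor force — including those who want a job but have given up searching).
Civilian working-age population = 222.01 + 111.79 = 333.80 million.
Unemployment rate = 6.24 / 222.01 = 2.81%.
Labor force participation rate = 222.01 / 333.80 = 66.51%.

Unemployment rate ≈ 2.81%; labor force participation rate ≈ 66.51%.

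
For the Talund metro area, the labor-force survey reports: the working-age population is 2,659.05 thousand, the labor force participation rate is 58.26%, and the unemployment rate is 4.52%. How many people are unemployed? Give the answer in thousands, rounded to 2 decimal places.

About 70.02 thousand are unemployed.

Labor force = 0.5826 × 2,659.05 = 1,549.16 thousand.
Unemployed = 0.0452 × 1,549.16 ≈ 70.02 thousand.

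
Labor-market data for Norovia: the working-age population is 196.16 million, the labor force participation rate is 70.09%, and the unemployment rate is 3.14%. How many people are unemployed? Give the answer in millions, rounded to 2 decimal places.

About 4.32 million are unemployed.

Labor force = 0.7009 × 196.16 = 137.49 million.
Unemployed = 0.0314 × 137.49 ≈ 4.32 million.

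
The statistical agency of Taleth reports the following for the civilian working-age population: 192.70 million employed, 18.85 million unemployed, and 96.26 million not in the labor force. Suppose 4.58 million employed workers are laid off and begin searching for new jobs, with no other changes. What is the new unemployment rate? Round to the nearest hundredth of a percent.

Initially, labor force = 192.70 + 18.85 = 211.55 million, so u = 18.85/211.55 = 8.91%.
After the change, employed falls and unemployed rises by 4.58; labor force unchanged → E = 188.12, U = 23.43, labor force = 211.55 million.
New unemployment rate = 23.43 / 211.55 = 11.08%.

New unemployment rate ≈ 11.08%.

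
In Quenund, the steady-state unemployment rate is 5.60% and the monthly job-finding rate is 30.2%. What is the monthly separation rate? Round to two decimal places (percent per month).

From u* = s/(s+f): s = u·f/(1−u).
s = 0.0560 × 30.2 / (1 − 0.0560) = 1.6912 / 0.9440 ≈ 1.79% per month.

Separation rate ≈ 1.79% per month.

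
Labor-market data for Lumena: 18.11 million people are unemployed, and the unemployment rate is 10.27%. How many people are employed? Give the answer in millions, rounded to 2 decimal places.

About 158.23 million are employed.

Labor force = U / u = 18.11 / 0.1027 ≈ 176.34 million.
Employed = labor force − unemployed = 176.34 − 18.11 = 158.23 million.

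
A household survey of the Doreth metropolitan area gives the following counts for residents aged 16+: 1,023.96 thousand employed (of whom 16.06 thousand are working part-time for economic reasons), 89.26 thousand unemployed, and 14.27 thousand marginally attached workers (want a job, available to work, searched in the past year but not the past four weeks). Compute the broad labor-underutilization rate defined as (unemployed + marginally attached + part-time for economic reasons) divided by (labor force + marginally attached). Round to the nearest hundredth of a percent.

Broad underutilization rate ≈ 10.61%.

Labor force = 1,023.96 + 89.26 = 1,113.22 thousand.
Numerator = 89.26 + 14.27 + 16.06 = 119.59 thousand.
Denominator = 1,113.22 + 14.27 = 1,127.49 thousand.
Broad rate = 119.59 / 1,127.49 = 10.61%.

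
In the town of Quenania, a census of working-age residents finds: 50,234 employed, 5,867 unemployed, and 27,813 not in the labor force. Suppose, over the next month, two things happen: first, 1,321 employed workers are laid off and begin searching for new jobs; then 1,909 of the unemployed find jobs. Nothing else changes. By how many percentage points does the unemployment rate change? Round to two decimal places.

The unemployment rate changes by −1.05 percentage points.

Initially, labor force = 50,234 + 5,867 = 56,101, so u = 5,867/56,101 = 10.46%.
After the first change, employed falls and unemployed rises by 1,321; labor force unchanged → E = 48,913, U = 7,188, labor force = 56,101.
After the second change, unemployed falls and employed rises by 1,909; labor force unchanged → E = 50,822, U = 5,279, labor force = 56,101.
New unemployment rate = 5,279 / 56,101 = 9.41%.
Change = 9.41% − 10.46% = −1.05 percentage points.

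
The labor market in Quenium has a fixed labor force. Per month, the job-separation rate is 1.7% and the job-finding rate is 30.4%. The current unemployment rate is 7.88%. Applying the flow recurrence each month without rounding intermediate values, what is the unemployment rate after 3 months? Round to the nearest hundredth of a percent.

Unemployment rate after three months ≈ 6.10%.

With a fixed labor force, u_{t+1} = u_t + s·(1−u_t) − f·u_t = u_t·(1−s−f) + s.
Here 1−s−f = 0.679 and s = 0.017.
u_1 = 0.078800 × 0.679 + 0.017 = 0.070505.
u_2 = 0.070505 × 0.679 + 0.017 = 0.064873.
u_3 = 0.064873 × 0.679 + 0.017 = 0.061049.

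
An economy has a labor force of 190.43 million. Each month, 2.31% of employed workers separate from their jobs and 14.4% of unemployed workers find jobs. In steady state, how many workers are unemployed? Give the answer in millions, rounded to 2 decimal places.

About 26.33 million are unemployed in steady state.

Steady-state unemployment rate u* = s/(s+f) = 2.31/(2.31+14.4) = 0.138241.
Unemployed = u* × labor force = 0.138241 × 190.43 ≈ 26.33 million.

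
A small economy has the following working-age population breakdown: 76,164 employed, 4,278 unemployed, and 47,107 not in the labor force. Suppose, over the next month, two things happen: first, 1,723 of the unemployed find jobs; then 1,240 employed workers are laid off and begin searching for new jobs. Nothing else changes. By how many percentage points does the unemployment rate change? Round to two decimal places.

The unemployment rate changes by −0.60 percentage points.

Initially, labor force = 76,164 + 4,278 = 80,442, so u = 4,278/80,442 = 5.32%.
After the first change, unemployed falls and employed rises by 1,723; labor force unchanged → E = 77,887, U = 2,555, labor force = 80,442.
After the second change, employed falls and unemployed rises by 1,240; labor force unchanged → E = 76,647, U = 3,795, labor force = 80,442.
New unemployment rate = 3,795 / 80,442 = 4.72%.
Change = 4.72% − 5.32% = −0.60 percentage points.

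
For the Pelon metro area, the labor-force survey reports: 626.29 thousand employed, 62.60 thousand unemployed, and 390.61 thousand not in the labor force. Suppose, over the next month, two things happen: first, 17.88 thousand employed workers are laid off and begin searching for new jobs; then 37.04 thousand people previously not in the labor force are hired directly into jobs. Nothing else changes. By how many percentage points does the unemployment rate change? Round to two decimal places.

Initially, labor force = 626.29 + 62.60 = 688.89 thousand, so u = 62.60/688.89 = 9.09%.
After the first change, employed falls and unemployed rises by 17.88; labor force unchanged → E = 608.41, U = 80.48, labor force = 688.89 thousand.
After the second change, employed and labor force both rise by 37.04; unemployed unchanged → E = 645.45, U = 80.48, labor force = 725.93 thousand.
New unemployment rate = 80.48 / 725.93 = 11.09%.
Change = 11.09% − 9.09% = +2.00 percentage points.

The unemployment rate changes by +2.00 percentage points.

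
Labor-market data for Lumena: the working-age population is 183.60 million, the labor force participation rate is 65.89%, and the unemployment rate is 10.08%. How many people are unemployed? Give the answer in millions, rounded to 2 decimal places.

About 12.19 million are unemployed.

Labor force = 0.6589 × 183.60 = 120.97 million.
Unemployed = 0.1008 × 120.97 ≈ 12.19 million.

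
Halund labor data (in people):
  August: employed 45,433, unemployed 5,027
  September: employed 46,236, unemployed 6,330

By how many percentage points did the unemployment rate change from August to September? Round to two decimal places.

August: labor force = 45,433 + 5,027 = 50,460; u = 5,027/50,460 = 9.96%.
September: labor force = 46,236 + 6,330 = 52,566; u = 6,330/52,566 = 12.04%.
Change = 12.04% − 9.96% = +2.08 pp.

The unemployment rate changed by +2.08 percentage points.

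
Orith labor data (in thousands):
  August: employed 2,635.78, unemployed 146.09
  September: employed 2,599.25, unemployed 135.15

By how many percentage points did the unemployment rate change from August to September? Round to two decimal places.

August: labor force = 2,635.78 + 146.09 = 2,781.87; u = 146.09/2,781.87 = 5.25%.
September: labor force = 2,599.25 + 135.15 = 2,734.40; u = 135.15/2,734.40 = 4.94%.
Change = 4.94% − 5.25% = −0.31 pp.

The unemployment rate changed by −0.31 percentage points.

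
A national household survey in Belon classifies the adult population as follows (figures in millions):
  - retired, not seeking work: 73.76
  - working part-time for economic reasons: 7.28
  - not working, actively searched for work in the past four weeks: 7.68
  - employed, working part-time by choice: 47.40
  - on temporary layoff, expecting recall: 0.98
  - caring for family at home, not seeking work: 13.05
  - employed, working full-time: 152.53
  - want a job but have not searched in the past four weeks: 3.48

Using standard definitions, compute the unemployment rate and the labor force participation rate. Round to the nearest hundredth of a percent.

Employed = 7.28 + 47.40 + 152.53 = 207.21 million (anyone who worked, including part-time for economic reasons, counts as employed).
Unemployed = 7.68 + 0.98 = 8.66 million (jobless and actively searching, or on temporary layoff).
Labor force = 207.21 + 8.66 = 215.87 million.
Not in labor force = 73.76 + 13.05 + 3.48 = 90.29 million (those not working and not actively searching are outside the labor force — including those who want a job but have given up searching).
Civilian working-age population = 215.87 + 90.29 = 306.16 million.
Unemployment rate = 8.66 / 215.87 = 4.01%.
Labor force participation rate = 215.87 / 306.16 = 70.51%.

Unemployment rate ≈ 4.01%; labor force participation rate ≈ 70.51%.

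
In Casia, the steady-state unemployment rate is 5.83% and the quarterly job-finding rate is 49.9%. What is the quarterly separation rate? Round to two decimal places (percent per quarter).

From u* = s/(s+f): s = u·f/(1−u).
s = 0.0583 × 49.9 / (1 − 0.0583) = 2.9092 / 0.9417 ≈ 3.09% per quarter.

Separation rate ≈ 3.09% per quarter.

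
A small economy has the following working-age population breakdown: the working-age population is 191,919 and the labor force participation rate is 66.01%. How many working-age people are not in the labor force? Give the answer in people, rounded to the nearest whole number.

Share not in the labor force = 1 − 0.6601 = 0.3399.
Not in labor force = 0.3399 × 191,919 ≈ 65,233.

About 65,233 are not in the labor force.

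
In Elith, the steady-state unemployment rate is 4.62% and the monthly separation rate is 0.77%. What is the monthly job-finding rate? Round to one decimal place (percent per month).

Job-finding rate ≈ 15.9% per month.

From u* = s/(s+f): f = s·(1−u)/u.
f = 0.77 × (1 − 0.0462) / 0.0462 = 0.7344 / 0.0462 ≈ 15.9% per month.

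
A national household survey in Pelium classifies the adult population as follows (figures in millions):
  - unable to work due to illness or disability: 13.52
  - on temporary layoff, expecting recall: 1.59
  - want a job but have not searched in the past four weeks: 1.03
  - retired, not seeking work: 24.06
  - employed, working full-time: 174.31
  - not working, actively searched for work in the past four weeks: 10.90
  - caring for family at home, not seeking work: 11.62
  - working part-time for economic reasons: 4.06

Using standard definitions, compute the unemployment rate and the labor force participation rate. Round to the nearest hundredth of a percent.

Employed = 174.31 + 4.06 = 178.37 million (anyone who worked, including part-time for economic reasons, counts as employed).
Unemployed = 1.59 + 10.90 = 12.49 million (jobless and actively searching, or on temporary layoff).
Labor force = 178.37 + 12.49 = 190.86 million.
Not in labor force = 13.52 + 1.03 + 24.06 + 11.62 = 50.23 million (those not working and not actively searching are outside the labor force — including those who want a job but have given up searching).
Civilian working-age population = 190.86 + 50.23 = 241.09 million.
Unemployment rate = 12.49 / 190.86 = 6.54%.
Labor force participation rate = 190.86 / 241.09 = 79.17%.

Unemployment rate ≈ 6.54%; labor force participation rate ≈ 79.17%.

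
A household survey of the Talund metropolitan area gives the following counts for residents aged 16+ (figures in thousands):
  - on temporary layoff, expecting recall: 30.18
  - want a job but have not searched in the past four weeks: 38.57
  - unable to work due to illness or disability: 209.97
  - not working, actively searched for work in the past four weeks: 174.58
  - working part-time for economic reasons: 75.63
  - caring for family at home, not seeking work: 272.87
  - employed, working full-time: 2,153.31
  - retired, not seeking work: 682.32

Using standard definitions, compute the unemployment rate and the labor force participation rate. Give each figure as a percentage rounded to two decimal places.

Unemployment rate ≈ 8.41%; labor force participation rate ≈ 66.91%.

Employed = 75.63 + 2,153.31 = 2,228.94 thousand (anyone who worked, including part-time for economic reasons, counts as employed).
Unemployed = 30.18 + 174.58 = 204.76 thousand (jobless and actively searching, or on temporary layoff).
Labor force = 2,228.94 + 204.76 = 2,433.70 thousand.
Not in labor force = 38.57 + 209.97 + 272.87 + 682.32 = 1,203.73 thousand (those not working and not actively searching are outside the labor force — including those who want a job but have given up searching).
Civilian working-age population = 2,433.70 + 1,203.73 = 3,637.43 thousand.
Unemployment rate = 204.76 / 2,433.70 = 8.41%.
Labor force participation rate = 2,433.70 / 3,637.43 = 66.91%.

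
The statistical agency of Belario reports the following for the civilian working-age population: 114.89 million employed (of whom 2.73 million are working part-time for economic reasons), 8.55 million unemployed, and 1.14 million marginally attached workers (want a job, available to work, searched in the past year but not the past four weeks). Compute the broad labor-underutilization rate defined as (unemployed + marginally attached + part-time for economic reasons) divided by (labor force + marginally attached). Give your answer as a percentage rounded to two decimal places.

Broad underutilization rate ≈ 9.97%.

Labor force = 114.89 + 8.55 = 123.44 million.
Numerator = 8.55 + 1.14 + 2.73 = 12.42 million.
Denominator = 123.44 + 1.14 = 124.58 million.
Broad rate = 12.42 / 124.58 = 9.97%.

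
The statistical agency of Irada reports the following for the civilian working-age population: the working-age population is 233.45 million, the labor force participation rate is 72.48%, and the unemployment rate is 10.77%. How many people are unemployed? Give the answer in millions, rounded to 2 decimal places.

Labor force = 0.7248 × 233.45 = 169.20 million.
Unemployed = 0.1077 × 169.20 ≈ 18.22 million.

About 18.22 million are unemployed.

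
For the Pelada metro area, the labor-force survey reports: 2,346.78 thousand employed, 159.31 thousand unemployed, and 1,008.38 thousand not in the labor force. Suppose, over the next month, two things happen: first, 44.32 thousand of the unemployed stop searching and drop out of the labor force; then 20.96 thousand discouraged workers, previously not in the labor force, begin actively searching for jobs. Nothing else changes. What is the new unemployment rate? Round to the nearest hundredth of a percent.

Initially, labor force = 2,346.78 + 159.31 = 2,506.09 thousand, so u = 159.31/2,506.09 = 6.36%.
After the first change, unemployed and labor force both fall by 44.32 → E = 2,346.78, U = 114.99, labor force = 2,461.77 thousand.
After the second change, unemployed and labor force both rise by 20.96 → E = 2,346.78, U = 135.95, labor force = 2,482.73 thousand.
New unemployment rate = 135.95 / 2,482.73 = 5.48%.

New unemployment rate ≈ 5.48%.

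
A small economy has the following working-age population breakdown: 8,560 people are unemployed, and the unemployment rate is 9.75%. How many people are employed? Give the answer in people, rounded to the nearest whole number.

About 79,235 are employed.

Labor force = U / u = 8,560 / 0.0975 ≈ 87,795.
Employed = labor force − unemployed = 87,795 − 8,560 = 79,235.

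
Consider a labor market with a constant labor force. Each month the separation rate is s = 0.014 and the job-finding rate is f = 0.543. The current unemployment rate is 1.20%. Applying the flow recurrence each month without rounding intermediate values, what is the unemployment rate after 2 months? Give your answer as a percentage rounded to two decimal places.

With a fixed labor force, u_{t+1} = u_t + s·(1−u_t) − f·u_t = u_t·(1−s−f) + s.
Here 1−s−f = 0.443 and s = 0.014.
u_1 = 0.012000 × 0.443 + 0.014 = 0.019316.
u_2 = 0.019316 × 0.443 + 0.014 = 0.022557.

Unemployment rate after two months ≈ 2.26%.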